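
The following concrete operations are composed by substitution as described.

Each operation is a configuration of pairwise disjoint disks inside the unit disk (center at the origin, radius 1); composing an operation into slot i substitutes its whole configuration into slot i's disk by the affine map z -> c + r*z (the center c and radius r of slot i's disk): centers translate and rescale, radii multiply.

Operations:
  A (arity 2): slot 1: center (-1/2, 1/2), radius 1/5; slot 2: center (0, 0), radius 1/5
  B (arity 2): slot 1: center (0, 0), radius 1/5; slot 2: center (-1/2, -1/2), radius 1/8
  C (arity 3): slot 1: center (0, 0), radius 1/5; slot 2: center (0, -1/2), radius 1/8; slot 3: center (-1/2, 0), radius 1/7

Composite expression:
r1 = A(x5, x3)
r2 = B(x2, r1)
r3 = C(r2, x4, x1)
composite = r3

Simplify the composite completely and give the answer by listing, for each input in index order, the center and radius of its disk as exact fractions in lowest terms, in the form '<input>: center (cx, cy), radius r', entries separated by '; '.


x1: center (-1/2, 0), radius 1/7; x2: center (0, 0), radius 1/25; x3: center (-1/10, -1/10), radius 1/200; x4: center (0, -1/2), radius 1/8; x5: center (-9/80, -7/80), radius 1/200

Each x-disk chains the slot maps above it in C; radii multiply.
x2: after 2 affine steps, its disk has center (0, 0), radius 1/25
x5: after 3 affine steps, its disk has center (-9/80, -7/80), radius 1/200
x3: after 3 affine steps, its disk has center (-1/10, -1/10), radius 1/200
x4: after 1 affine step, its disk has center (0, -1/2), radius 1/8
x1: after 1 affine step, its disk has center (-1/2, 0), radius 1/7


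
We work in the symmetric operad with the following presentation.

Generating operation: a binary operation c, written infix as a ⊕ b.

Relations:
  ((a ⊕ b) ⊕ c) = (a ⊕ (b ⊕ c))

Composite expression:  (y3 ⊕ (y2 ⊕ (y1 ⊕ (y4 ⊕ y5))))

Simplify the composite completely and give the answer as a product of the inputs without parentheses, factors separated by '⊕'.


y3 ⊕ y2 ⊕ y1 ⊕ y4 ⊕ y5


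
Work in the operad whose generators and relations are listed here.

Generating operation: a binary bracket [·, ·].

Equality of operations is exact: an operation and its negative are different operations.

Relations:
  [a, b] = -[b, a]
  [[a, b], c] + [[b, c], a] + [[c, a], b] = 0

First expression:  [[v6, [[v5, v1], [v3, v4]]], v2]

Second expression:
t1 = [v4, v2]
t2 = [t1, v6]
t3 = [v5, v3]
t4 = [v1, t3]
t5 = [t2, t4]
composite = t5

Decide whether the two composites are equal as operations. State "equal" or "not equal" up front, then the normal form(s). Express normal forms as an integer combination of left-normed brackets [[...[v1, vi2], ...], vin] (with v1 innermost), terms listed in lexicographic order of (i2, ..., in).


not equal; first: [[[[[v1, v5], v3], v4], v6], v2] - [[[[[v1, v5], v4], v3], v6], v2]; second: -[[[[[v1, v3], v5], v2], v4], v6] + [[[[[v1, v3], v5], v4], v2], v6] + [[[[[v1, v3], v5], v6], v2], v4] - [[[[[v1, v3], v5], v6], v4], v2] + [[[[[v1, v5], v3], v2], v4], v6] - [[[[[v1, v5], v3], v4], v2], v6] - [[[[[v1, v5], v3], v6], v2], v4] + [[[[[v1, v5], v3], v6], v4], v2]

Normal form of the first expression: [[[[[v1, v5], v3], v4], v6], v2] - [[[[[v1, v5], v4], v3], v6], v2]
Normal form of the second expression: -[[[[[v1, v3], v5], v2], v4], v6] + [[[[[v1, v3], v5], v4], v2], v6] + [[[[[v1, v3], v5], v6], v2], v4] - [[[[[v1, v3], v5], v6], v4], v2] + [[[[[v1, v5], v3], v2], v4], v6] - [[[[[v1, v5], v3], v4], v2], v6] - [[[[[v1, v5], v3], v6], v2], v4] + [[[[[v1, v5], v3], v6], v4], v2]
The normal forms differ: not equal.


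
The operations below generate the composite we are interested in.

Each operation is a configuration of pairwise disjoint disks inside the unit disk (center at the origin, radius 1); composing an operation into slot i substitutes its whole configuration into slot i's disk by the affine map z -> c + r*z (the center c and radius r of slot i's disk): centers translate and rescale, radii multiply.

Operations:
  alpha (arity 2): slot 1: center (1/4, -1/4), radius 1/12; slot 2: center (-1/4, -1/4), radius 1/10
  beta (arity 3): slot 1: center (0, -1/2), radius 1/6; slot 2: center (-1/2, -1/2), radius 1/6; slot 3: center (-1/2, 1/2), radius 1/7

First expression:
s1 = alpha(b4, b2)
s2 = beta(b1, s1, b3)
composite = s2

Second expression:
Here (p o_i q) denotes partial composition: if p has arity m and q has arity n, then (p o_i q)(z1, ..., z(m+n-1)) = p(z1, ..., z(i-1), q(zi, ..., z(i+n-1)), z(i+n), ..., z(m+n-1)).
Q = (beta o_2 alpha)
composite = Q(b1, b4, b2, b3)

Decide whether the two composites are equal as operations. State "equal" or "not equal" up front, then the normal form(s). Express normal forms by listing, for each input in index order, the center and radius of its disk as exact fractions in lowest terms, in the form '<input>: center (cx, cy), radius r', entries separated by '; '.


The first composite normalizes to b1: center (0, -1/2), radius 1/6; b2: center (-13/24, -13/24), radius 1/60; b3: center (-1/2, 1/2), radius 1/7; b4: center (-11/24, -13/24), radius 1/72
The second composite normalizes to b1: center (0, -1/2), radius 1/6; b2: center (-13/24, -13/24), radius 1/60; b3: center (-1/2, 1/2), radius 1/7; b4: center (-11/24, -13/24), radius 1/72
Same normal form: equal.

equal; the common form is b1: center (0, -1/2), radius 1/6; b2: center (-13/24, -13/24), radius 1/60; b3: center (-1/2, 1/2), radius 1/7; b4: center (-11/24, -13/24), radius 1/72


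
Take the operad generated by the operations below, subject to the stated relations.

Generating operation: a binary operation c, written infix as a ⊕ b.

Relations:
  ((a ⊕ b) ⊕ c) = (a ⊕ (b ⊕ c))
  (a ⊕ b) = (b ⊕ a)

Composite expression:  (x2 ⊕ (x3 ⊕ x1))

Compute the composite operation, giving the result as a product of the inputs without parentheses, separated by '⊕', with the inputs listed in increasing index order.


x1 ⊕ x2 ⊕ x3


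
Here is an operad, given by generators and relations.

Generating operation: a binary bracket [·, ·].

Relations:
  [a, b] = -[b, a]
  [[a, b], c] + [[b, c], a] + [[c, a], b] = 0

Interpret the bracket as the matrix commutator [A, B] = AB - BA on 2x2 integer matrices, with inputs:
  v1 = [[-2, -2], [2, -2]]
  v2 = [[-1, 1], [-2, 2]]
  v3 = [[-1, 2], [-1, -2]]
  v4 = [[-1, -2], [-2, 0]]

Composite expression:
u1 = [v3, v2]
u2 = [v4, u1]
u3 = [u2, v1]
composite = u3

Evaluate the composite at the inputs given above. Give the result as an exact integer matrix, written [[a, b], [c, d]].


[v3, v2] = [[-3, 7], [5, 3]]
[v4, [v3, v2]] = [[4, -19], [17, -4]]
[[v4, [v3, v2]], v1] = [[-4, -16], [-16, 4]]

[[-4, -16], [-16, 4]]


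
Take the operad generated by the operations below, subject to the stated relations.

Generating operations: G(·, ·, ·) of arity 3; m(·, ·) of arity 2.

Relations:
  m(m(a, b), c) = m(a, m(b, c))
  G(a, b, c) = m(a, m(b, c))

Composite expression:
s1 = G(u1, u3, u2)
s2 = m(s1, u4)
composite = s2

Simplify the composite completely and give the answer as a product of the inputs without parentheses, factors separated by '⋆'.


Under associativity of m, the answer is the u's in reading order.
G(u1, u3, u2) linearizes to u1 ⋆ u3 ⋆ u2
m(G(u1, u3, u2), u4) linearizes to u1 ⋆ u3 ⋆ u2 ⋆ u4

u1 ⋆ u3 ⋆ u2 ⋆ u4


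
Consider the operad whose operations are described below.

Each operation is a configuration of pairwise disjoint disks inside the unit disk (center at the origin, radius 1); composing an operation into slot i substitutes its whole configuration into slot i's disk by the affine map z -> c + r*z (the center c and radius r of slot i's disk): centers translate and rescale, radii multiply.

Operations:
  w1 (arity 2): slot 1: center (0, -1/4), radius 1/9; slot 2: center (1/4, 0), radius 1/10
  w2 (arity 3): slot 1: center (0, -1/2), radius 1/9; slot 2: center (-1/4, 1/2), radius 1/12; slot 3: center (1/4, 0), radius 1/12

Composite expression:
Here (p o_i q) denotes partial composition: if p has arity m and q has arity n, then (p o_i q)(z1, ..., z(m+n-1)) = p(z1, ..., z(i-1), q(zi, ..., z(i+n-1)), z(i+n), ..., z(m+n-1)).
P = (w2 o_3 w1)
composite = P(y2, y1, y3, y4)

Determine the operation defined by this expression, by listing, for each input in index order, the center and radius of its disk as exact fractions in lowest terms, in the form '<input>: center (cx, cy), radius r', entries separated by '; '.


y1: center (-1/4, 1/2), radius 1/12; y2: center (0, -1/2), radius 1/9; y3: center (1/4, -1/48), radius 1/108; y4: center (13/48, 0), radius 1/120

Below w2, radii multiply path by path; the y-disk centers shift.
input y2: composing its 1 substitution step yields center (0, -1/2), radius 1/9
input y1: composing its 1 substitution step yields center (-1/4, 1/2), radius 1/12
input y3: composing its 2 substitution steps yields center (1/4, -1/48), radius 1/108
input y4: composing its 2 substitution steps yields center (13/48, 0), radius 1/120


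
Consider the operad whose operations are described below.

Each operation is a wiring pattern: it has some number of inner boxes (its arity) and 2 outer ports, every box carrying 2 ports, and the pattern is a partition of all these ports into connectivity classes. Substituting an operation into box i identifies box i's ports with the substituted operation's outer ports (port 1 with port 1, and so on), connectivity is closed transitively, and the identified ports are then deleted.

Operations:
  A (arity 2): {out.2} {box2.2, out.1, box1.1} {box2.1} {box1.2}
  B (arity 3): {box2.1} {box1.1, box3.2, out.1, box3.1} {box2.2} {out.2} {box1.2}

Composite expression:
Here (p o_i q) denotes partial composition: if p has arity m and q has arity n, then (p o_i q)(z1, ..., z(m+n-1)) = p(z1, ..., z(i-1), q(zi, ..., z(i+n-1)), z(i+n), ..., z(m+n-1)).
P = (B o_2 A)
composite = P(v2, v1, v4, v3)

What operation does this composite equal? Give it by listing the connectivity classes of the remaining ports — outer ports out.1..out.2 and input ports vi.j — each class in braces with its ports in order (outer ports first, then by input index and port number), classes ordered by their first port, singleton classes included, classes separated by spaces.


{out.1, v2.1, v3.1, v3.2} {out.2} {v1.1, v4.2} {v1.2} {v2.2} {v4.1}


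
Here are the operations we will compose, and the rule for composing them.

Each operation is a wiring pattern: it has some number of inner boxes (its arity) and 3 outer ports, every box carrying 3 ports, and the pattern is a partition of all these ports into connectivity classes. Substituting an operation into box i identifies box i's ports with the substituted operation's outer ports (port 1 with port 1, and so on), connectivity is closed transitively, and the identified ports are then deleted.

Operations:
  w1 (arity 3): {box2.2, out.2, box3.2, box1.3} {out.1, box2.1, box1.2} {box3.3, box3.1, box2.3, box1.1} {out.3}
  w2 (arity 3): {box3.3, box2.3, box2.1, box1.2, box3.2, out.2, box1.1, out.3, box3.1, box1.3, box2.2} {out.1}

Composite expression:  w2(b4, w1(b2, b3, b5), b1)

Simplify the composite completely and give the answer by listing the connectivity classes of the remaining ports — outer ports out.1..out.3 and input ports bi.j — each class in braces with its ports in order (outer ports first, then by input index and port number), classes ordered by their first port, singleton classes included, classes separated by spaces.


{out.1} {out.2, out.3, b1.1, b1.2, b1.3, b2.2, b2.3, b3.1, b3.2, b4.1, b4.2, b4.3, b5.2} {b2.1, b3.3, b5.1, b5.3}


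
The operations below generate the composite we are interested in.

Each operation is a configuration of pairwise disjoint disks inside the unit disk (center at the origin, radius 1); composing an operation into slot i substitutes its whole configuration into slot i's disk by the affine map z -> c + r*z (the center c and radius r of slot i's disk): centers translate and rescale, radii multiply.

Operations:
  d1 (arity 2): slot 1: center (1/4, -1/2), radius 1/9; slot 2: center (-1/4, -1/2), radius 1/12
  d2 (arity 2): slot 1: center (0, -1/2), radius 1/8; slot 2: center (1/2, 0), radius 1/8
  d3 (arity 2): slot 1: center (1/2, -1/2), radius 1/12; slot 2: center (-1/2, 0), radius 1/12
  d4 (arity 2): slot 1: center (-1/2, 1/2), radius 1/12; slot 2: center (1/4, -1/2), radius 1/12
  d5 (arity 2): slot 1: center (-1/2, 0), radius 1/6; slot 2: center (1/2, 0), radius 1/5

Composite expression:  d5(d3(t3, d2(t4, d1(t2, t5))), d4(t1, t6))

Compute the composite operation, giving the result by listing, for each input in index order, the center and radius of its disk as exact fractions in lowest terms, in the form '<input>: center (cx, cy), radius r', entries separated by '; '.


t1: center (2/5, 1/10), radius 1/60; t2: center (-1327/2304, -1/1152), radius 1/5184; t3: center (-5/12, -1/12), radius 1/72; t4: center (-7/12, -1/144), radius 1/576; t5: center (-443/768, -1/1152), radius 1/6912; t6: center (11/20, -1/10), radius 1/60


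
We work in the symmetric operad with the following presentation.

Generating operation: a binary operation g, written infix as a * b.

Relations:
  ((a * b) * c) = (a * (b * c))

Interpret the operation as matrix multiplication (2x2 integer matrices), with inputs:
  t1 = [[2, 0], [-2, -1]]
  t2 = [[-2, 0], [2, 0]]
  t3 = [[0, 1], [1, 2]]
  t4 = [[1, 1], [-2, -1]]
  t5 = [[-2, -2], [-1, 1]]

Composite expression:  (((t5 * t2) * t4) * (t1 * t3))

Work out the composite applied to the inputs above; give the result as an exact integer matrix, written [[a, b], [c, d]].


[[0, 0], [-4, -8]]


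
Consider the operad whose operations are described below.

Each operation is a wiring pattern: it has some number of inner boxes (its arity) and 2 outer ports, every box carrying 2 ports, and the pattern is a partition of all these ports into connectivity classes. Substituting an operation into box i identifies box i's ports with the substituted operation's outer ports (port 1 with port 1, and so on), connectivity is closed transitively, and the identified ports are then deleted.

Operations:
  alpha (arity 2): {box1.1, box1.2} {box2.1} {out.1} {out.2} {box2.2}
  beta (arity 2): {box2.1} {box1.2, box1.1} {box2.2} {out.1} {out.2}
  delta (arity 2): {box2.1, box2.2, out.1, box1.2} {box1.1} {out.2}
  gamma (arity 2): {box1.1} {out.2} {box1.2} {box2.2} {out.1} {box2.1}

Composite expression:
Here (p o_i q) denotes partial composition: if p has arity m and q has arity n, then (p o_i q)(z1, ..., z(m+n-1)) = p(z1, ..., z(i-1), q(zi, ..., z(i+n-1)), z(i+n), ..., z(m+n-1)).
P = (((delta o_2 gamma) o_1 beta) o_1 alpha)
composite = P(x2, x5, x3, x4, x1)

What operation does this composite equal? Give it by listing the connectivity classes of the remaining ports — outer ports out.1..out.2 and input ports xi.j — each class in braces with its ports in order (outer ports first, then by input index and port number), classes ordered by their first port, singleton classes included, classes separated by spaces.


Treat the ports identified at delta as solder joints: merge, then drop.
composing alpha on (x2, x5), with out.j its own outer ports: {out.1} {out.2} {x2.1, x2.2} {x5.1} {x5.2}
composing beta on (x2, x5, x3), with out.j its own outer ports: {out.1} {out.2} {x2.1, x2.2} {x3.1} {x3.2} {x5.1} {x5.2}
composing gamma on (x4, x1), with out.j its own outer ports: {out.1} {out.2} {x1.1} {x1.2} {x4.1} {x4.2}
composing delta on (x2, x5, x3, x4, x1), with out.j its own outer ports: {out.1} {out.2} {x1.1} {x1.2} {x2.1, x2.2} {x3.1} {x3.2} {x4.1} {x4.2} {x5.1} {x5.2}

{out.1} {out.2} {x1.1} {x1.2} {x2.1, x2.2} {x3.1} {x3.2} {x4.1} {x4.2} {x5.1} {x5.2}


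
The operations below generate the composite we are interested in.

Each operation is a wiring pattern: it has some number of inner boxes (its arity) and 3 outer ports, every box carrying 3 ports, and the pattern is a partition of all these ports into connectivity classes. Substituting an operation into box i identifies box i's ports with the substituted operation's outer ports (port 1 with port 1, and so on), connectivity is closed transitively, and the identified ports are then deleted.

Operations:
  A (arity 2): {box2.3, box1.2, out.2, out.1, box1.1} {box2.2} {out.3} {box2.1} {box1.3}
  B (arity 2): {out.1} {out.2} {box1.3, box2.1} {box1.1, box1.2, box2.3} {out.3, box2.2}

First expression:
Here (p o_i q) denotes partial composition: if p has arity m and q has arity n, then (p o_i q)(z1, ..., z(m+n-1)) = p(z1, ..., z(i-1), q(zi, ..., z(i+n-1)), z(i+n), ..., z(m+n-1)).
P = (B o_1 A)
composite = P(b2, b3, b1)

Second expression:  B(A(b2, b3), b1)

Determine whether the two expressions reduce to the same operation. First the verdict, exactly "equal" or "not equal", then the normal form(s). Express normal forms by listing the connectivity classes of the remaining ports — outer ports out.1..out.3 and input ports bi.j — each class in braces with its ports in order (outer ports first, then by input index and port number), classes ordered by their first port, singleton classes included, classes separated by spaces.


In normal form, the first expression is {out.1} {out.2} {out.3, b1.2} {b1.1} {b1.3, b2.1, b2.2, b3.3} {b2.3} {b3.1} {b3.2}
In normal form, the second expression is {out.1} {out.2} {out.3, b1.2} {b1.1} {b1.3, b2.1, b2.2, b3.3} {b2.3} {b3.1} {b3.2}
One common form — equal.

equal; the common form is {out.1} {out.2} {out.3, b1.2} {b1.1} {b1.3, b2.1, b2.2, b3.3} {b2.3} {b3.1} {b3.2}


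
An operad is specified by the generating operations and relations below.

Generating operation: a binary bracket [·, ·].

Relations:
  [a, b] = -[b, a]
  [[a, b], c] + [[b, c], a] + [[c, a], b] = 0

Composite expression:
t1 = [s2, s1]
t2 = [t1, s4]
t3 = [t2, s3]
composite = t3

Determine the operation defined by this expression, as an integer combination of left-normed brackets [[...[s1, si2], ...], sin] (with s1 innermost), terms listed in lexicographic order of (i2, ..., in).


-[[[s1, s2], s4], s3]

Expand each bracket as ab - ba; the s1-initial words give the coefficients.
Composite bracket: [[[s2, s1], s4], s3]
Each bracket splits as ab - ba, giving 8 signed words (2^3 = 8).
Only words starting with s1 matter:
  word s1s2s4s3 has sign -1, contributing -[[[s1, s2], s4], s3]


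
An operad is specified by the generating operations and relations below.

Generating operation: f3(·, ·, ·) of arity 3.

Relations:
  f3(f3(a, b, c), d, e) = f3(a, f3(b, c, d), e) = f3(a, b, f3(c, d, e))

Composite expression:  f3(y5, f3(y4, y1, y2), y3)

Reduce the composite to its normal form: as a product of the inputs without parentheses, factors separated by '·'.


y5 · y4 · y1 · y2 · y3


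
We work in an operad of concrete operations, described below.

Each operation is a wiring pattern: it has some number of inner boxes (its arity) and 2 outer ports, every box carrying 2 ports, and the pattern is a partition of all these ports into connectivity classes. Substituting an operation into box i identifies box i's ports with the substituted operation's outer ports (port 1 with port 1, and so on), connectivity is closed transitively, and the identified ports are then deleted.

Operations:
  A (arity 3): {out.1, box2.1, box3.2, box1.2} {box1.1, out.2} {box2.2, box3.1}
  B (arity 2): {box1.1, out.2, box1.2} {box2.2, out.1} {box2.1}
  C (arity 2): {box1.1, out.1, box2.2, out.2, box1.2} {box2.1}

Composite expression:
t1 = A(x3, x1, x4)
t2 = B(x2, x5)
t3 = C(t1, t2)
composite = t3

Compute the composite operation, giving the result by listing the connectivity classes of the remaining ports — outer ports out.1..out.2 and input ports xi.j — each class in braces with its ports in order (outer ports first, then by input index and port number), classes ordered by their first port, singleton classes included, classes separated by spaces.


{out.1, out.2, x1.1, x2.1, x2.2, x3.1, x3.2, x4.2} {x1.2, x4.1} {x5.1} {x5.2}

Two ports join when wires chain via C-identified ports.
after A, the pattern on (x3, x1, x4) reads {out.1, x1.1, x3.2, x4.2} {out.2, x3.1} {x1.2, x4.1} (out.j = its outer ports)
after B, the pattern on (x2, x5) reads {out.1, x5.2} {out.2, x2.1, x2.2} {x5.1} (out.j = its outer ports)
after C, the pattern on (x3, x1, x4, x2, x5) reads {out.1, out.2, x1.1, x2.1, x2.2, x3.1, x3.2, x4.2} {x1.2, x4.1} {x5.1} {x5.2} (out.j = its outer ports)


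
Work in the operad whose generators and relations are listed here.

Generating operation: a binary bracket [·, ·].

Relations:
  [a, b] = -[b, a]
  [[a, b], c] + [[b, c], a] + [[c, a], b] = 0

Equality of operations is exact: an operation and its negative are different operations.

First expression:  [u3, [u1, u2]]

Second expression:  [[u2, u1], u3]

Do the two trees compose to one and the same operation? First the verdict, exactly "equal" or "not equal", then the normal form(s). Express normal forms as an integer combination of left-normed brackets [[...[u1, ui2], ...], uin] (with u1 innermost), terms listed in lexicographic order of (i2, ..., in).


equal; the common form is -[[u1, u2], u3]

Normal form of the first expression: -[[u1, u2], u3]
Normal form of the second expression: -[[u1, u2], u3]
One common form — equal.


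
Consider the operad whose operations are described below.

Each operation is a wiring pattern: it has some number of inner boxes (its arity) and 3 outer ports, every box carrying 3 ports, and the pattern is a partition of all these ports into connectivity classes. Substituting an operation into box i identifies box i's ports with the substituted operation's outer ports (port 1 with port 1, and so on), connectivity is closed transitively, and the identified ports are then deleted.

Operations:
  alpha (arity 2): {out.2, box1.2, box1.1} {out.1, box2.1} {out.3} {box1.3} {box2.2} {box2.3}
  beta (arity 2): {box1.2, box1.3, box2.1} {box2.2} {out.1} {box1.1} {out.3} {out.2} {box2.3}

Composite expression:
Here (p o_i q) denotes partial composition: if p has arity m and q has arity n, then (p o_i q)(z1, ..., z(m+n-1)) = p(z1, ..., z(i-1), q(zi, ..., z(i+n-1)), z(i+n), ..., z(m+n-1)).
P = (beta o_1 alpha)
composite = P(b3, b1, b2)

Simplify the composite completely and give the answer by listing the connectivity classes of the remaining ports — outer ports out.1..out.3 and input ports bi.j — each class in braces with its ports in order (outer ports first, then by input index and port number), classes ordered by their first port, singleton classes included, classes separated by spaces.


{out.1} {out.2} {out.3} {b1.1} {b1.2} {b1.3} {b2.1, b3.1, b3.2} {b2.2} {b2.3} {b3.3}

Substituting into beta glues patterns; closure does the rest.
stage alpha: inputs (b3, b1), connectivity {out.1, b1.1} {out.2, b3.1, b3.2} {out.3} {b1.2} {b1.3} {b3.3}, out.j its boundary
stage beta: inputs (b3, b1, b2), connectivity {out.1} {out.2} {out.3} {b1.1} {b1.2} {b1.3} {b2.1, b3.1, b3.2} {b2.2} {b2.3} {b3.3}, out.j its boundary


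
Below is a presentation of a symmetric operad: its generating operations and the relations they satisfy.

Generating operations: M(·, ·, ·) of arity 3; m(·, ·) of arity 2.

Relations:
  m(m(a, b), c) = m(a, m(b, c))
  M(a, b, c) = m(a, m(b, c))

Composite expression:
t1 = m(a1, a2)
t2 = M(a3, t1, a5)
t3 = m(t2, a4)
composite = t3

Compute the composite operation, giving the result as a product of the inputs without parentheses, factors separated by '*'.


a3 * a1 * a2 * a5 * a4

Associativity of m dissolves the nesting; only the a-input order survives.
m(a1, a2) unparenthesizes to a1 * a2
M(a3, m(a1, a2), a5) unparenthesizes to a3 * a1 * a2 * a5
m(M(a3, m(a1, a2), a5), a4) unparenthesizes to a3 * a1 * a2 * a5 * a4


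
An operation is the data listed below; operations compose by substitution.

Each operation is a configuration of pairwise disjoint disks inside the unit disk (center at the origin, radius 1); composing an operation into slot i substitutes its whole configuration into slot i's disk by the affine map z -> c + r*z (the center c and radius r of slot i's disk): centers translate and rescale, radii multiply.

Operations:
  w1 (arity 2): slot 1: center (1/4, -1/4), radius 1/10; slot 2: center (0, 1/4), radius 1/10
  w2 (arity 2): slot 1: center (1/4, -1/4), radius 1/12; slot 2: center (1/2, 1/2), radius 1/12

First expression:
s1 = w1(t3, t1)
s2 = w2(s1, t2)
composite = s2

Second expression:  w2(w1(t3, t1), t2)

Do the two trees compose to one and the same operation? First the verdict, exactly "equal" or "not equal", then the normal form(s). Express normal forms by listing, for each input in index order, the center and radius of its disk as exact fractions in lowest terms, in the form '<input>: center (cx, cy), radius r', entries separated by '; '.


equal; the common form is t1: center (1/4, -11/48), radius 1/120; t2: center (1/2, 1/2), radius 1/12; t3: center (13/48, -13/48), radius 1/120

The first composite normalizes to t1: center (1/4, -11/48), radius 1/120; t2: center (1/2, 1/2), radius 1/12; t3: center (13/48, -13/48), radius 1/120
The second composite normalizes to t1: center (1/4, -11/48), radius 1/120; t2: center (1/2, 1/2), radius 1/12; t3: center (13/48, -13/48), radius 1/120
One common form — equal.


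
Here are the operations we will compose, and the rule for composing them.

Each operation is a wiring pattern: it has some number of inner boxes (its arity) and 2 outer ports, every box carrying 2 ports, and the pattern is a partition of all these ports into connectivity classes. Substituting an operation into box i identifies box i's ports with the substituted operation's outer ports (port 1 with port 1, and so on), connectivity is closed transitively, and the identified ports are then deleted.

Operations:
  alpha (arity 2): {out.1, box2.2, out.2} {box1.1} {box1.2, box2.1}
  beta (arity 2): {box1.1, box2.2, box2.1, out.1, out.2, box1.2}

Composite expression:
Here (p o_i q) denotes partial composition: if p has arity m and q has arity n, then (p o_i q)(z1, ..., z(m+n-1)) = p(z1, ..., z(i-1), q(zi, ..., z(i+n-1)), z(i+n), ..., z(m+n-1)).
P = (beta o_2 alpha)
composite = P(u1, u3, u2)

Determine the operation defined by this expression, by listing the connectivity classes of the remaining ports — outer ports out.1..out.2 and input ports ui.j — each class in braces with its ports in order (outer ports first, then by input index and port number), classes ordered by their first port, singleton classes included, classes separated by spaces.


{out.1, out.2, u1.1, u1.2, u2.2} {u2.1, u3.2} {u3.1}

Reachability decides: close wires over beta-identified ports.
through alpha, on inputs (u3, u2): {out.1, out.2, u2.2} {u2.1, u3.2} {u3.1} (out.j = stage outer ports)
through beta, on inputs (u1, u3, u2): {out.1, out.2, u1.1, u1.2, u2.2} {u2.1, u3.2} {u3.1} (out.j = stage outer ports)


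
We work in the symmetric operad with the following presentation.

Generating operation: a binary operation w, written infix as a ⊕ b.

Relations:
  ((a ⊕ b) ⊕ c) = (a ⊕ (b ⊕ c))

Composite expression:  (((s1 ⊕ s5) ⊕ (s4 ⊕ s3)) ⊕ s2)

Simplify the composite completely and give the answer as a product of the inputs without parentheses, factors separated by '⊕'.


s1 ⊕ s5 ⊕ s4 ⊕ s3 ⊕ s2

The w-tree's shape is irrelevant; the s-reading-order decides.
(s1 ⊕ s5) unparenthesizes to s1 ⊕ s5
(s4 ⊕ s3) unparenthesizes to s4 ⊕ s3
((s1 ⊕ s5) ⊕ (s4 ⊕ s3)) unparenthesizes to s1 ⊕ s5 ⊕ s4 ⊕ s3
(((s1 ⊕ s5) ⊕ (s4 ⊕ s3)) ⊕ s2) unparenthesizes to s1 ⊕ s5 ⊕ s4 ⊕ s3 ⊕ s2


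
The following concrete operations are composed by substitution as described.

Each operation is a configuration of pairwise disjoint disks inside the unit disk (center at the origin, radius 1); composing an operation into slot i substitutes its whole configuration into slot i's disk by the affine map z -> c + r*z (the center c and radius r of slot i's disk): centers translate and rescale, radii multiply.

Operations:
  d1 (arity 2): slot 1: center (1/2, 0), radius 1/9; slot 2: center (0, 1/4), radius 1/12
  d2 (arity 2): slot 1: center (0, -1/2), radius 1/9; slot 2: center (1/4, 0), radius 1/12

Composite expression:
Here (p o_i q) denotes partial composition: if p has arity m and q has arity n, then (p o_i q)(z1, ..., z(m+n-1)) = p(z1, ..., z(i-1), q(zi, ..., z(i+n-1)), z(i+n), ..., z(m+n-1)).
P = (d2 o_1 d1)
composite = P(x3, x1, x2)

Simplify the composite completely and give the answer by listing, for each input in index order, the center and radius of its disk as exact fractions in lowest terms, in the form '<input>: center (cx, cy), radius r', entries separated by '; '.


x1: center (0, -17/36), radius 1/108; x2: center (1/4, 0), radius 1/12; x3: center (1/18, -1/2), radius 1/81

Each x-disk chains the slot maps above it in d2; radii multiply.
x3: after 2 affine steps, its disk has center (1/18, -1/2), radius 1/81
x1: after 2 affine steps, its disk has center (0, -17/36), radius 1/108
x2: after 1 affine step, its disk has center (1/4, 0), radius 1/12


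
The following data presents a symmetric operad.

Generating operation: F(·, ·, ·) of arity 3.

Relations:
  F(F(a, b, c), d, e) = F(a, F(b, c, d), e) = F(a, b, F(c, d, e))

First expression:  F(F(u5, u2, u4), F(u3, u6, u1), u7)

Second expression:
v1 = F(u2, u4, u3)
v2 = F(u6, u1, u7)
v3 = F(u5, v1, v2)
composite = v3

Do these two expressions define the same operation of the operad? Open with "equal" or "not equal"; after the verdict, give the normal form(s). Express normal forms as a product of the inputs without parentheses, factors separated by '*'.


equal; the common form is u5 * u2 * u4 * u3 * u6 * u1 * u7


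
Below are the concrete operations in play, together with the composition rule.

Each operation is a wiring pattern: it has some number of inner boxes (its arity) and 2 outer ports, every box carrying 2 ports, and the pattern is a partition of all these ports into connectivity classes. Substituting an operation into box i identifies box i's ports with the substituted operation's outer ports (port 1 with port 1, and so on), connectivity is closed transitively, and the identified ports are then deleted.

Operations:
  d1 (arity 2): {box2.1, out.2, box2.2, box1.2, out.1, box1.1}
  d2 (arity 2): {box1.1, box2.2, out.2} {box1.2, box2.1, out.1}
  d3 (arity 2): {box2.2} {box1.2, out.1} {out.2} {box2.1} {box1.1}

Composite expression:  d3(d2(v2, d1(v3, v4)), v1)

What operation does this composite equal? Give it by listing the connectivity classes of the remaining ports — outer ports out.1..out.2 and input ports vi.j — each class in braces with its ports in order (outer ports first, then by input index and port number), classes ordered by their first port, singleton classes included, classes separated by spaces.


{out.1, v2.1, v2.2, v3.1, v3.2, v4.1, v4.2} {out.2} {v1.1} {v1.2}

Substituting into d3 glues patterns; closure does the rest.
d1 over (v3, v4) gives {out.1, out.2, v3.1, v3.2, v4.1, v4.2}, out.j being that stage's outer ports
d2 over (v2, v3, v4) gives {out.1, out.2, v2.1, v2.2, v3.1, v3.2, v4.1, v4.2}, out.j being that stage's outer ports
d3 over (v2, v3, v4, v1) gives {out.1, v2.1, v2.2, v3.1, v3.2, v4.1, v4.2} {out.2} {v1.1} {v1.2}, out.j being that stage's outer ports


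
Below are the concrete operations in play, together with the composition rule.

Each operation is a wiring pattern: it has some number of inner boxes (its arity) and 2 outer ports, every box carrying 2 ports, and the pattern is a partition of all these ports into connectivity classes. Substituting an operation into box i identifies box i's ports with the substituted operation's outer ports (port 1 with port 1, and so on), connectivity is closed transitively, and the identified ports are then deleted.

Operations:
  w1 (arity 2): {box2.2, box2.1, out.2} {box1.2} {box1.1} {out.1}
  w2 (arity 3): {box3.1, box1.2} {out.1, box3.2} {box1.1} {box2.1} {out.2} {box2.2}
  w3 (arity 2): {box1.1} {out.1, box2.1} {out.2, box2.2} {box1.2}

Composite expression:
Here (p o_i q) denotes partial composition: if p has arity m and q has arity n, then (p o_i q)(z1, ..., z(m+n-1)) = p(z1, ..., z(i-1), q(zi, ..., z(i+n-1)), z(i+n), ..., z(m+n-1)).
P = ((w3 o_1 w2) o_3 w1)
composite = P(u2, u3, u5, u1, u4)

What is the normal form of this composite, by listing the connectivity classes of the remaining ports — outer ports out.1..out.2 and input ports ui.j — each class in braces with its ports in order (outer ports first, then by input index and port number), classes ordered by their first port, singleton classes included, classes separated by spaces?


Connectivity passes through glued w3-boundaries; trace each wire chain.
the subtree at w1 composes to {out.1} {out.2, u1.1, u1.2} {u5.1} {u5.2} on (u5, u1); out.j = own outer ports
the subtree at w2 composes to {out.1, u1.1, u1.2} {out.2} {u2.1} {u2.2} {u3.1} {u3.2} {u5.1} {u5.2} on (u2, u3, u5, u1); out.j = own outer ports
the subtree at w3 composes to {out.1, u4.1} {out.2, u4.2} {u1.1, u1.2} {u2.1} {u2.2} {u3.1} {u3.2} {u5.1} {u5.2} on (u2, u3, u5, u1, u4); out.j = own outer ports

{out.1, u4.1} {out.2, u4.2} {u1.1, u1.2} {u2.1} {u2.2} {u3.1} {u3.2} {u5.1} {u5.2}


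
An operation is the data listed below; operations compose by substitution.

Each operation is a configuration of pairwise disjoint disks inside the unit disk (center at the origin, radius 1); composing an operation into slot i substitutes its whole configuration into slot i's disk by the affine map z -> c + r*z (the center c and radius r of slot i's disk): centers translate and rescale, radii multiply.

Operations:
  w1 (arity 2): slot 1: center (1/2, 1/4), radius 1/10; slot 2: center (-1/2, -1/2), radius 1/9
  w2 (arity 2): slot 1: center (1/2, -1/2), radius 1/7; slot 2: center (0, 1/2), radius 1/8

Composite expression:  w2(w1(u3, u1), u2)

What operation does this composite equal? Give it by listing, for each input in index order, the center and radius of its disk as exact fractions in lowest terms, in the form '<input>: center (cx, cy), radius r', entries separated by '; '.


u1: center (3/7, -4/7), radius 1/63; u2: center (0, 1/2), radius 1/8; u3: center (4/7, -13/28), radius 1/70

Each u-disk chains the slot maps above it in w2; radii multiply.
for u3, the 2-step affine chain lands on center (4/7, -13/28), radius 1/70
for u1, the 2-step affine chain lands on center (3/7, -4/7), radius 1/63
for u2, the 1-step affine chain lands on center (0, 1/2), radius 1/8


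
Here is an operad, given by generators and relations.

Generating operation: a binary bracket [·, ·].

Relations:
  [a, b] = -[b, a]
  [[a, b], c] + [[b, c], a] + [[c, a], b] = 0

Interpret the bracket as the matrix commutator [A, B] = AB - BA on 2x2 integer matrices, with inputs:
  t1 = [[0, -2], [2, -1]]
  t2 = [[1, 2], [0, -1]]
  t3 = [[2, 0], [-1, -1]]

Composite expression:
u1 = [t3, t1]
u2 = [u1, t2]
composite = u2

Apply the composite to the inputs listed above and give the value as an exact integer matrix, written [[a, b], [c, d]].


[[14, 4], [-14, -14]]

[t3, t1] = [[-2, -6], [-7, 2]]
[[t3, t1], t2] = [[14, 4], [-14, -14]]


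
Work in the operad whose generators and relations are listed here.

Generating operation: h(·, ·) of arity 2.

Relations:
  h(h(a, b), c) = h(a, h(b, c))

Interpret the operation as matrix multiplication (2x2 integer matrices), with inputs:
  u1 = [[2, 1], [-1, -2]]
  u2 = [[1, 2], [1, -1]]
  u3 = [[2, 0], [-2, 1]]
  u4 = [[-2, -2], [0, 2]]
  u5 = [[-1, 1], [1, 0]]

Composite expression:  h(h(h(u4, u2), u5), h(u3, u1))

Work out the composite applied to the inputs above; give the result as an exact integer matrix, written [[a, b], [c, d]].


h(u4, u2) = [[-4, -2], [2, -2]]
h(h(u4, u2), u5) = [[2, -4], [-4, 2]]
h(u3, u1) = [[4, 2], [-5, -4]]
h(h(h(u4, u2), u5), h(u3, u1)) = [[28, 20], [-26, -16]]

[[28, 20], [-26, -16]]


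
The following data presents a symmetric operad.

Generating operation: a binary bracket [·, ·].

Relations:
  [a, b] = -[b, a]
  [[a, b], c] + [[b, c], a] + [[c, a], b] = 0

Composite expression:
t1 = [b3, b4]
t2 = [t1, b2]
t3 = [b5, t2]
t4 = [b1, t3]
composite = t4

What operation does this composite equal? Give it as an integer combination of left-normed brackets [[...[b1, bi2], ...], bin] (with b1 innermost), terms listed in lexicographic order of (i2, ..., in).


[[[[b1, b2], b3], b4], b5] - [[[[b1, b2], b4], b3], b5] - [[[[b1, b3], b4], b2], b5] + [[[[b1, b4], b3], b2], b5] - [[[[b1, b5], b2], b3], b4] + [[[[b1, b5], b2], b4], b3] + [[[[b1, b5], b3], b4], b2] - [[[[b1, b5], b4], b3], b2]

Left-normed coefficients sit on the b1-initial expansion words.
Composite bracket: [b1, [b5, [[b3, b4], b2]]]
The bracket unfolds into 16 signed words via [a, b] = ab - ba (2^4 = 16).
Collect the words opening with b1:
  word b1b2b3b4b5 has sign +1, contributing +[[[[b1, b2], b3], b4], b5]
  word b1b2b4b3b5 has sign -1, contributing -[[[[b1, b2], b4], b3], b5]
  word b1b3b4b2b5 has sign -1, contributing -[[[[b1, b3], b4], b2], b5]
  word b1b4b3b2b5 has sign +1, contributing +[[[[b1, b4], b3], b2], b5]
  word b1b5b2b3b4 has sign -1, contributing -[[[[b1, b5], b2], b3], b4]
  word b1b5b2b4b3 has sign +1, contributing +[[[[b1, b5], b2], b4], b3]
  word b1b5b3b4b2 has sign +1, contributing +[[[[b1, b5], b3], b4], b2]
  word b1b5b4b3b2 has sign -1, contributing -[[[[b1, b5], b4], b3], b2]


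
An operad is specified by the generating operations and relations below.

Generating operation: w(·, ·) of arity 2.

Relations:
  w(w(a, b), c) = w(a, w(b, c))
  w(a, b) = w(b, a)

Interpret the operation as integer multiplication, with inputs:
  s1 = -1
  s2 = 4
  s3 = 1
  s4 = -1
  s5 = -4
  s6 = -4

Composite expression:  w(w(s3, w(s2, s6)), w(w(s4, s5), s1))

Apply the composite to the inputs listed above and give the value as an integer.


64

w(s2, s6) = -16
w(s3, w(s2, s6)) = -16
w(s4, s5) = 4
w(w(s4, s5), s1) = -4
w(w(s3, w(s2, s6)), w(w(s4, s5), s1)) = 64


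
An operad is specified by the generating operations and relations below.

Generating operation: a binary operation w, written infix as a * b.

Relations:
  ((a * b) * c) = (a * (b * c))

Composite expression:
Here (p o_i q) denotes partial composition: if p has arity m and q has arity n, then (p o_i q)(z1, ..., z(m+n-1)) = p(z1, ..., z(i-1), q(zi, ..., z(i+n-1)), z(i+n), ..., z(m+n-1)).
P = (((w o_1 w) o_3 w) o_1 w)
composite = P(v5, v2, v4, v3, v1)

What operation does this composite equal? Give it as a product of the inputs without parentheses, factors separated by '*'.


v5 * v2 * v4 * v3 * v1

The w-tree's shape is irrelevant; the v-reading-order decides.
(v5 * v2) unparenthesizes to v5 * v2
((v5 * v2) * v4) unparenthesizes to v5 * v2 * v4
(v3 * v1) unparenthesizes to v3 * v1
(((v5 * v2) * v4) * (v3 * v1)) unparenthesizes to v5 * v2 * v4 * v3 * v1


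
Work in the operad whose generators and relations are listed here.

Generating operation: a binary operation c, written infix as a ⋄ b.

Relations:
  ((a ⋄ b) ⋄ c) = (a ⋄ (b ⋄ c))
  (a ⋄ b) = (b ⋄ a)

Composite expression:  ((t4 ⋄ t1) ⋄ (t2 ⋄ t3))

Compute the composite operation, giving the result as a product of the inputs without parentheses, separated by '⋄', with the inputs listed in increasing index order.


t1 ⋄ t2 ⋄ t3 ⋄ t4

Both nesting and order wash out for c; what remains is which t's occur.
(t4 ⋄ t1) linearizes to t4 ⋄ t1
(t2 ⋄ t3) linearizes to t2 ⋄ t3
((t4 ⋄ t1) ⋄ (t2 ⋄ t3)) linearizes to t4 ⋄ t1 ⋄ t2 ⋄ t3
reordering the factors by index: t1 ⋄ t2 ⋄ t3 ⋄ t4


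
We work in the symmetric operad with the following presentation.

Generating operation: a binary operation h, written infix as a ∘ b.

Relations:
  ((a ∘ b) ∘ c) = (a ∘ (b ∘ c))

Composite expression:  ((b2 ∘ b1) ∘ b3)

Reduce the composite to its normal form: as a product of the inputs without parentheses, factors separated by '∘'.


b2 ∘ b1 ∘ b3

Under associativity of h, the answer is the b's in reading order.
(b2 ∘ b1) flattens to b2 ∘ b1
((b2 ∘ b1) ∘ b3) flattens to b2 ∘ b1 ∘ b3


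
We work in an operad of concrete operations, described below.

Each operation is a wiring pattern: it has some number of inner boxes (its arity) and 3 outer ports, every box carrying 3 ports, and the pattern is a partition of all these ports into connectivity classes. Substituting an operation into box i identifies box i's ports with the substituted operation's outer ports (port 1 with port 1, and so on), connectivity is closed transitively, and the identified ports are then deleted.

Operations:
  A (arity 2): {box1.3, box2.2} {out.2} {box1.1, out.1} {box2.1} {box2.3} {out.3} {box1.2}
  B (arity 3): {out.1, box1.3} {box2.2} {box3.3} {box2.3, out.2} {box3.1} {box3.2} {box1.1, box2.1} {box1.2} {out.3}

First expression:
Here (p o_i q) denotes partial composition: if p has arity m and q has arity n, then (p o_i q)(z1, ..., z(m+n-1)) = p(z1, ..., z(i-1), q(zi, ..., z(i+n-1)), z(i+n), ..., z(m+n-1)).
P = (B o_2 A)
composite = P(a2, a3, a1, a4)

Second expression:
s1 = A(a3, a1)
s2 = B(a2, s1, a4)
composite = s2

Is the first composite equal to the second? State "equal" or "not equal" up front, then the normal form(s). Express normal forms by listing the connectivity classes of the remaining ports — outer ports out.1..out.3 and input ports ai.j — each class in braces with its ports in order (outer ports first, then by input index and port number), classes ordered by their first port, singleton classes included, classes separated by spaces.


equal; the common form is {out.1, a2.3} {out.2} {out.3} {a1.1} {a1.2, a3.3} {a1.3} {a2.1, a3.1} {a2.2} {a3.2} {a4.1} {a4.2} {a4.3}

The first expression reduces to {out.1, a2.3} {out.2} {out.3} {a1.1} {a1.2, a3.3} {a1.3} {a2.1, a3.1} {a2.2} {a3.2} {a4.1} {a4.2} {a4.3}
The second expression reduces to {out.1, a2.3} {out.2} {out.3} {a1.1} {a1.2, a3.3} {a1.3} {a2.1, a3.1} {a2.2} {a3.2} {a4.1} {a4.2} {a4.3}
The normal forms match — equal.
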